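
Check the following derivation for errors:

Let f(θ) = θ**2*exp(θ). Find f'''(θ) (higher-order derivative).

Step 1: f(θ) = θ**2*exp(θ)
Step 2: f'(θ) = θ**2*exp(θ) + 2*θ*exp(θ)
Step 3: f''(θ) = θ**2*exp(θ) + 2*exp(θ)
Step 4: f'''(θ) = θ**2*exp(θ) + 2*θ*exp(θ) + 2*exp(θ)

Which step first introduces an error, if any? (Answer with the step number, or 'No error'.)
Step 3

Step 3 is incorrect due to a dropped term.
The step shows: θ**2*exp(θ) + 2*exp(θ)
The correct value should be: θ**2*exp(θ) + 4*θ*exp(θ) + 2*exp(θ)

Explanation: A term was dropped: the term 4*θ*exp(θ) was incorrectly omitted
The later steps are derived from this incorrect expression, so the error originates in Step 3.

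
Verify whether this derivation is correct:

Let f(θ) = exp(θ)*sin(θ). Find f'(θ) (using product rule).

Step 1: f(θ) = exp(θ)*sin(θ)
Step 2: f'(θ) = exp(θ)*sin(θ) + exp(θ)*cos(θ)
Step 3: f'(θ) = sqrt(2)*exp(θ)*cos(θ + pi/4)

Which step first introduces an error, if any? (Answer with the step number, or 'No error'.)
Step 3

Step 3 is incorrect due to a wrong trig function.
The step shows: sqrt(2)*exp(θ)*cos(θ + pi/4)
The correct value should be: sqrt(2)*exp(θ)*sin(θ + pi/4)

Explanation: sin(θ + pi/4) was incorrectly written as cos(θ + pi/4): the term sqrt(2)*exp(θ)*sin(θ + pi/4) was incorrectly written as sqrt(2)*exp(θ)*cos(θ + pi/4)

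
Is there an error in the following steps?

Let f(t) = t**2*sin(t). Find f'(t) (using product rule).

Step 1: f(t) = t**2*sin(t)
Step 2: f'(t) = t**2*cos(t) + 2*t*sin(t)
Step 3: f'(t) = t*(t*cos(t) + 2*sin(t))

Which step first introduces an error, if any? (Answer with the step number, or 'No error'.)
No error

All steps in this derivation are correct.
The final answer f'(t) = t*(t*cos(t) + 2*sin(t)) is valid.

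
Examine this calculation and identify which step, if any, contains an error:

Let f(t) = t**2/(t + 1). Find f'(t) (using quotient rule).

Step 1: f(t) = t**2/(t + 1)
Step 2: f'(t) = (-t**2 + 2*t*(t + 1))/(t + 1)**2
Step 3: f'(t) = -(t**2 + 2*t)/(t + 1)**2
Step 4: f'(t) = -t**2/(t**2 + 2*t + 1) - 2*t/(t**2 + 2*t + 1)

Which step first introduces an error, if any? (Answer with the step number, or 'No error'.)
Step 3

Step 3 is incorrect due to a sign flip.
The step shows: -(t**2 + 2*t)/(t + 1)**2
The correct value should be: (t**2 + 2*t)/(t + 1)**2

Explanation: The sign of the whole expression was flipped: the term (t**2 + 2*t)/(t + 1)**2 was incorrectly written as -(t**2 + 2*t)/(t + 1)**2
The later steps are derived from this incorrect expression, so the error originates in Step 3.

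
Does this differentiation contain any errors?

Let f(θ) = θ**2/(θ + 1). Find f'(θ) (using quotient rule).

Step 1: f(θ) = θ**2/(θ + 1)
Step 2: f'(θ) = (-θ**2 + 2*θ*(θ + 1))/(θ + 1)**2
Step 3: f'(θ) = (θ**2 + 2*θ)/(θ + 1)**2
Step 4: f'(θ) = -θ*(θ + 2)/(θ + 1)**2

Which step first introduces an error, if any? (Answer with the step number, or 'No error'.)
Step 4

Step 4 is incorrect due to a sign flip.
The step shows: -θ*(θ + 2)/(θ + 1)**2
The correct value should be: θ*(θ + 2)/(θ + 1)**2

Explanation: The sign of the whole expression was flipped: the term θ*(θ + 2)/(θ + 1)**2 was incorrectly written as -θ*(θ + 2)/(θ + 1)**2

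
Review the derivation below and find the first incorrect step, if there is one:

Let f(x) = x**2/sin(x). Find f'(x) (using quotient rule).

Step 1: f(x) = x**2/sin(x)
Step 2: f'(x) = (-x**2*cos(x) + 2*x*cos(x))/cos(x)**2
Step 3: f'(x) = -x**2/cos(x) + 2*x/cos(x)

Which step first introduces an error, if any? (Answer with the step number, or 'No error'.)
Step 2

Step 2 is incorrect due to a wrong trig function.
The step shows: (-x**2*cos(x) + 2*x*cos(x))/cos(x)**2
The correct value should be: (-x**2*cos(x) + 2*x*sin(x))/sin(x)**2

Explanation: sin(x) was incorrectly written as cos(x): the term (-x**2*cos(x) + 2*x*sin(x))/sin(x)**2 was incorrectly written as (-x**2*cos(x) + 2*x*cos(x))/cos(x)**2
The later steps are derived from this incorrect expression, so the error originates in Step 2.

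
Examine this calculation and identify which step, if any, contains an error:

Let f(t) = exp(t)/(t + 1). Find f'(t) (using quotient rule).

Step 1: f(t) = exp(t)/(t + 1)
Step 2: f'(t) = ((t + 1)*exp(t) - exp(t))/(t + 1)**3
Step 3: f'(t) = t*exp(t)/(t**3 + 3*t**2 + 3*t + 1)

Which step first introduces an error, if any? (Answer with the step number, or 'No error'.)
Step 2

Step 2 is incorrect due to a wrong exponent.
The step shows: ((t + 1)*exp(t) - exp(t))/(t + 1)**3
The correct value should be: ((t + 1)*exp(t) - exp(t))/(t + 1)**2

Explanation: The exponent -2 on t + 1 was incorrectly written as -3: the term ((t + 1)*exp(t) - exp(t))/(t + 1)**2 was incorrectly written as ((t + 1)*exp(t) - exp(t))/(t + 1)**3
The later steps are derived from this incorrect expression, so the error originates in Step 2.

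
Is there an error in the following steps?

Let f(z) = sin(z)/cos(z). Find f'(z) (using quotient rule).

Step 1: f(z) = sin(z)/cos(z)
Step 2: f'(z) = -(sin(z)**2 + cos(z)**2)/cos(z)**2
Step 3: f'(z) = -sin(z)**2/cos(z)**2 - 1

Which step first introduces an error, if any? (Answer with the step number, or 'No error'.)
Step 2

Step 2 is incorrect due to a sign flip.
The step shows: -(sin(z)**2 + cos(z)**2)/cos(z)**2
The correct value should be: (sin(z)**2 + cos(z)**2)/cos(z)**2

Explanation: The sign of the whole expression was flipped: the term (sin(z)**2 + cos(z)**2)/cos(z)**2 was incorrectly written as -(sin(z)**2 + cos(z)**2)/cos(z)**2
The later steps are derived from this incorrect expression, so the error originates in Step 2.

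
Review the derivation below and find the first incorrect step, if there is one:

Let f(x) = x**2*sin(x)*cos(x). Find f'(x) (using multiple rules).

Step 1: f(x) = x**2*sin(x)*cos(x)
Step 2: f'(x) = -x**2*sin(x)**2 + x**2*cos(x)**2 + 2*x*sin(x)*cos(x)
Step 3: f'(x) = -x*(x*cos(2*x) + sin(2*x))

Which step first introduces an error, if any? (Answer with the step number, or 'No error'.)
Step 3

Step 3 is incorrect due to a sign flip.
The step shows: -x*(x*cos(2*x) + sin(2*x))
The correct value should be: x*(x*cos(2*x) + sin(2*x))

Explanation: The sign of the whole expression was flipped: the term x*(x*cos(2*x) + sin(2*x)) was incorrectly written as -x*(x*cos(2*x) + sin(2*x))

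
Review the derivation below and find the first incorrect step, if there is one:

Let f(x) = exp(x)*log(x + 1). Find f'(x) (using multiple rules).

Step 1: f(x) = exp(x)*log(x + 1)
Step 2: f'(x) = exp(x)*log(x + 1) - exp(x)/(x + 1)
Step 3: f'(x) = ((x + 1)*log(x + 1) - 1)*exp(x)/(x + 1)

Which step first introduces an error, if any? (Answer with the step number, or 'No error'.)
Step 2

Step 2 is incorrect due to a sign flip.
The step shows: exp(x)*log(x + 1) - exp(x)/(x + 1)
The correct value should be: exp(x)*log(x + 1) + exp(x)/(x + 1)

Explanation: The sign of one term was flipped: the term exp(x)/(x + 1) was incorrectly written as -exp(x)/(x + 1)
The later steps are derived from this incorrect expression, so the error originates in Step 2.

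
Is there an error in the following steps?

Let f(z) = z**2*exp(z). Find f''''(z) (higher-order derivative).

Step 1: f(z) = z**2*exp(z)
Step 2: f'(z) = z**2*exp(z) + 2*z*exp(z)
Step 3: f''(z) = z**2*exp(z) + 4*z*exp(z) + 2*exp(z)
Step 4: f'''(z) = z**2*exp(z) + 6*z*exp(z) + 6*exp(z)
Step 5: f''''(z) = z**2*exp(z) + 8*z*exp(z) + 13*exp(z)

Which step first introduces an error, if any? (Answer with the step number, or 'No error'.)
Step 5

Step 5 is incorrect due to a wrong coefficient.
The step shows: z**2*exp(z) + 8*z*exp(z) + 13*exp(z)
The correct value should be: z**2*exp(z) + 8*z*exp(z) + 12*exp(z)

Explanation: The coefficient 12 was incorrectly written as 13: the term 12*exp(z) was incorrectly written as 13*exp(z)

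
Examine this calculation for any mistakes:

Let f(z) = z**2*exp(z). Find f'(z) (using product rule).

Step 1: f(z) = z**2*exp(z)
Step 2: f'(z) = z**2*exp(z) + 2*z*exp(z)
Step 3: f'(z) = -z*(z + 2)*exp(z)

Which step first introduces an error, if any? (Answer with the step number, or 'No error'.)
Step 3

Step 3 is incorrect due to a sign flip.
The step shows: -z*(z + 2)*exp(z)
The correct value should be: z*(z + 2)*exp(z)

Explanation: The sign of the whole expression was flipped: the term z*(z + 2)*exp(z) was incorrectly written as -z*(z + 2)*exp(z)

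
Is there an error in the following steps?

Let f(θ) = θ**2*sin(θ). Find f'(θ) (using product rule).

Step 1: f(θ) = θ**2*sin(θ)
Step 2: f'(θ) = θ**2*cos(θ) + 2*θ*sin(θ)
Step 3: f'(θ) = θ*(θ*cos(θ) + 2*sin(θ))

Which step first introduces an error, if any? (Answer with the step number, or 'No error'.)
No error

All steps in this derivation are correct.
The final answer f'(θ) = θ*(θ*cos(θ) + 2*sin(θ)) is valid.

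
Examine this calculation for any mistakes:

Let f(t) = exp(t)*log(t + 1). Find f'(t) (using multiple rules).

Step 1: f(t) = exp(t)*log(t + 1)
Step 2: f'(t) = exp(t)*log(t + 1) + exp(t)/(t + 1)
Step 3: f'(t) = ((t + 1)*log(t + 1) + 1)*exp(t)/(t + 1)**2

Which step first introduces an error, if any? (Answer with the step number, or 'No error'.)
Step 3

Step 3 is incorrect due to a wrong exponent.
The step shows: ((t + 1)*log(t + 1) + 1)*exp(t)/(t + 1)**2
The correct value should be: ((t + 1)*log(t + 1) + 1)*exp(t)/(t + 1)

Explanation: The exponent -1 on t + 1 was incorrectly written as -2: the term ((t + 1)*log(t + 1) + 1)*exp(t)/(t + 1) was incorrectly written as ((t + 1)*log(t + 1) + 1)*exp(t)/(t + 1)**2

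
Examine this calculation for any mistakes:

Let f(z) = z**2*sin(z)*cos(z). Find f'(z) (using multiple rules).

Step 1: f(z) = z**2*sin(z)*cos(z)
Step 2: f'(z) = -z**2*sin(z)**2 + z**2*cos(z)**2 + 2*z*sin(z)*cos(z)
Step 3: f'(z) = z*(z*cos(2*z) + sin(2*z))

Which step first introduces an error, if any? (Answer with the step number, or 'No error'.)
No error

All steps in this derivation are correct.
The final answer f'(z) = z*(z*cos(2*z) + sin(2*z)) is valid.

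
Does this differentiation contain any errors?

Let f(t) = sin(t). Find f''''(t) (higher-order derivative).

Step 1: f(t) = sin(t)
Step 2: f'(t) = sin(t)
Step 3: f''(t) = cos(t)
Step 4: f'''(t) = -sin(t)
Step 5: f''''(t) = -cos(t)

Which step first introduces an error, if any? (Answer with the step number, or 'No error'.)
Step 2

Step 2 is incorrect due to a wrong trig function.
The step shows: sin(t)
The correct value should be: cos(t)

Explanation: cos(t) was incorrectly written as sin(t): the term cos(t) was incorrectly written as sin(t)
The later steps are derived from this incorrect expression, so the error originates in Step 2.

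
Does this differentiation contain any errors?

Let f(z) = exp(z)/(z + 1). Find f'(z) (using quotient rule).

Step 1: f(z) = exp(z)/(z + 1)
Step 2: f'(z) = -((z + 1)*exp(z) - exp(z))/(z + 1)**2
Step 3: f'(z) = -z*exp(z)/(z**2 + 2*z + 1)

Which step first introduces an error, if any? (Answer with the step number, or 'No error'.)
Step 2

Step 2 is incorrect due to a sign flip.
The step shows: -((z + 1)*exp(z) - exp(z))/(z + 1)**2
The correct value should be: ((z + 1)*exp(z) - exp(z))/(z + 1)**2

Explanation: The sign of the whole expression was flipped: the term ((z + 1)*exp(z) - exp(z))/(z + 1)**2 was incorrectly written as -((z + 1)*exp(z) - exp(z))/(z + 1)**2
The later steps are derived from this incorrect expression, so the error originates in Step 2.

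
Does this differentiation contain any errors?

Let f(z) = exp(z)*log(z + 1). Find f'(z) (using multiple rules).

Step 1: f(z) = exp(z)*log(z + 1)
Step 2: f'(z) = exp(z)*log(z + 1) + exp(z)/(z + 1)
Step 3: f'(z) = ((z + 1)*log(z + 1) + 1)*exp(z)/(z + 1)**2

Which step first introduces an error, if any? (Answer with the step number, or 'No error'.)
Step 3

Step 3 is incorrect due to a wrong exponent.
The step shows: ((z + 1)*log(z + 1) + 1)*exp(z)/(z + 1)**2
The correct value should be: ((z + 1)*log(z + 1) + 1)*exp(z)/(z + 1)

Explanation: The exponent -1 on z + 1 was incorrectly written as -2: the term ((z + 1)*log(z + 1) + 1)*exp(z)/(z + 1) was incorrectly written as ((z + 1)*log(z + 1) + 1)*exp(z)/(z + 1)**2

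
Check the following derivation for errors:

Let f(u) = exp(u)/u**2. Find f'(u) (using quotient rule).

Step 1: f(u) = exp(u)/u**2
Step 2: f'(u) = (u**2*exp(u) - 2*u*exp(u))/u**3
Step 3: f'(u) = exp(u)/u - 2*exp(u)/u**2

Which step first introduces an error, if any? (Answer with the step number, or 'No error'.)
Step 2

Step 2 is incorrect due to a wrong exponent.
The step shows: (u**2*exp(u) - 2*u*exp(u))/u**3
The correct value should be: (u**2*exp(u) - 2*u*exp(u))/u**4

Explanation: The exponent -4 on u was incorrectly written as -3: the term (u**2*exp(u) - 2*u*exp(u))/u**4 was incorrectly written as (u**2*exp(u) - 2*u*exp(u))/u**3
The later steps are derived from this incorrect expression, so the error originates in Step 2.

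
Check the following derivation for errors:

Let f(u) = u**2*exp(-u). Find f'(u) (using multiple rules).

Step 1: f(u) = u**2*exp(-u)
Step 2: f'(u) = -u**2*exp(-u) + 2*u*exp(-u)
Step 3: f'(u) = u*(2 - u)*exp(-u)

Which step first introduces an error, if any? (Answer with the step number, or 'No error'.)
No error

All steps in this derivation are correct.
The final answer f'(u) = u*(2 - u)*exp(-u) is valid.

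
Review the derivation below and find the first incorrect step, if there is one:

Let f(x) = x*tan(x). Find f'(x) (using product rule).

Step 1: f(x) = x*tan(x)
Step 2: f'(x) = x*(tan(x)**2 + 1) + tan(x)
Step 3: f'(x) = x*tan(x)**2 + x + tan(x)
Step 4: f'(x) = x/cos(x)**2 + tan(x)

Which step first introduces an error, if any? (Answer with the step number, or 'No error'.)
No error

All steps in this derivation are correct.
The final answer f'(x) = x/cos(x)**2 + tan(x) is valid.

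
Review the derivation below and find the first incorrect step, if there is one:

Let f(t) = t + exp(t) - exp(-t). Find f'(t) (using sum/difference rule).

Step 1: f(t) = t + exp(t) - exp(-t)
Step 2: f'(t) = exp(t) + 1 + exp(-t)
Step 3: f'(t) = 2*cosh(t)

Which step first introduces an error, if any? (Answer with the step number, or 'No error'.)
Step 3

Step 3 is incorrect due to a dropped term.
The step shows: 2*cosh(t)
The correct value should be: 2*cosh(t) + 1

Explanation: A term was dropped: the term 1 was incorrectly omitted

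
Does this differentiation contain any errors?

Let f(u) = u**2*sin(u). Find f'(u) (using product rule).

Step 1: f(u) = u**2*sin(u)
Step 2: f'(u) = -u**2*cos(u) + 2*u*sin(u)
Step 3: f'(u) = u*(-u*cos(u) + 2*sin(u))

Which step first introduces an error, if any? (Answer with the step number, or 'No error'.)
Step 2

Step 2 is incorrect due to a sign flip.
The step shows: -u**2*cos(u) + 2*u*sin(u)
The correct value should be: u**2*cos(u) + 2*u*sin(u)

Explanation: The sign of one term was flipped: the term u**2*cos(u) was incorrectly written as -u**2*cos(u)
The later steps are derived from this incorrect expression, so the error originates in Step 2.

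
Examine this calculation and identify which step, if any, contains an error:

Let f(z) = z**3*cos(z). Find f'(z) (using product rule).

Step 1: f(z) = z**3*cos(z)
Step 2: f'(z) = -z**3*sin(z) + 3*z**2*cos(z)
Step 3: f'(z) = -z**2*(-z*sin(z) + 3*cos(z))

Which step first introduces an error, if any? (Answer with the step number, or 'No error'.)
Step 3

Step 3 is incorrect due to a sign flip.
The step shows: -z**2*(-z*sin(z) + 3*cos(z))
The correct value should be: z**2*(-z*sin(z) + 3*cos(z))

Explanation: The sign of the whole expression was flipped: the term z**2*(-z*sin(z) + 3*cos(z)) was incorrectly written as -z**2*(-z*sin(z) + 3*cos(z))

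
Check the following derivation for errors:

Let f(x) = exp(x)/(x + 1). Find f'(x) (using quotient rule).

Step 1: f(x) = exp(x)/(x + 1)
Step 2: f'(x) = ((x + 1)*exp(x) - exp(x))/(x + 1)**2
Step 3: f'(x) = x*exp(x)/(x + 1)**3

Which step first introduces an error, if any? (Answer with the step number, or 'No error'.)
Step 3

Step 3 is incorrect due to a wrong exponent.
The step shows: x*exp(x)/(x + 1)**3
The correct value should be: x*exp(x)/(x + 1)**2

Explanation: The exponent -2 on x + 1 was incorrectly written as -3: the term x*exp(x)/(x + 1)**2 was incorrectly written as x*exp(x)/(x + 1)**3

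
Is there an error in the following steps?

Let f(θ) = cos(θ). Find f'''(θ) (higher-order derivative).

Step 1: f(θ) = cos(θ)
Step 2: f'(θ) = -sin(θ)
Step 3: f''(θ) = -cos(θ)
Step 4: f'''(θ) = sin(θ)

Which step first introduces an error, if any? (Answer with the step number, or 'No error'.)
No error

All steps in this derivation are correct.
The final answer f'''(θ) = sin(θ) is valid.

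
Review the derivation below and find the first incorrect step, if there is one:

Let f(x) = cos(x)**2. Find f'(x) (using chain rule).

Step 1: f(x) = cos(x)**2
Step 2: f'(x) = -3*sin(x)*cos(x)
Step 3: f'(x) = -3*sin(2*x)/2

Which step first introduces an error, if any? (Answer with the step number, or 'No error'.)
Step 2

Step 2 is incorrect due to a wrong coefficient.
The step shows: -3*sin(x)*cos(x)
The correct value should be: -2*sin(x)*cos(x)

Explanation: The coefficient -2 was incorrectly written as -3: the term -2*sin(x)*cos(x) was incorrectly written as -3*sin(x)*cos(x)
The later steps are derived from this incorrect expression, so the error originates in Step 2.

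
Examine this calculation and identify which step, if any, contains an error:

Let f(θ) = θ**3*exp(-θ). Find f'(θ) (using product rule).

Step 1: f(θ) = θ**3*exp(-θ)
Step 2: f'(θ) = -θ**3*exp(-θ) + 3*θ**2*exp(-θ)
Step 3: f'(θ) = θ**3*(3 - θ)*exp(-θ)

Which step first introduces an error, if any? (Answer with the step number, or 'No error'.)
Step 3

Step 3 is incorrect due to a wrong exponent.
The step shows: θ**3*(3 - θ)*exp(-θ)
The correct value should be: θ**2*(3 - θ)*exp(-θ)

Explanation: The exponent 2 on θ was incorrectly written as 3: the term θ**2*(3 - θ)*exp(-θ) was incorrectly written as θ**3*(3 - θ)*exp(-θ)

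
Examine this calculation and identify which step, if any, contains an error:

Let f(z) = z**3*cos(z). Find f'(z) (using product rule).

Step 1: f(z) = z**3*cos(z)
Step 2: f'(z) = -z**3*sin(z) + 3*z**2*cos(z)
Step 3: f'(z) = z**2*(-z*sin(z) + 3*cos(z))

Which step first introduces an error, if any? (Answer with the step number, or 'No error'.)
No error

All steps in this derivation are correct.
The final answer f'(z) = z**2*(-z*sin(z) + 3*cos(z)) is valid.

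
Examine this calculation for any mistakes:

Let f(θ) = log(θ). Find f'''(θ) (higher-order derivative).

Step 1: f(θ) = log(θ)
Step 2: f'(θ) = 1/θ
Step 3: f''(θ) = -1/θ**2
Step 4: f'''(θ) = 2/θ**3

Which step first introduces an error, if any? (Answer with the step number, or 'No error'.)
No error

All steps in this derivation are correct.
The final answer f'''(θ) = 2/θ**3 is valid.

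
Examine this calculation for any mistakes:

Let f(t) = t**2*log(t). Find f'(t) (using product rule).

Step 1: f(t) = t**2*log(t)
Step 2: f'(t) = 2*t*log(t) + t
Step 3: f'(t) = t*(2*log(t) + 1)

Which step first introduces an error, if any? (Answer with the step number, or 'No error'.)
No error

All steps in this derivation are correct.
The final answer f'(t) = t*(2*log(t) + 1) is valid.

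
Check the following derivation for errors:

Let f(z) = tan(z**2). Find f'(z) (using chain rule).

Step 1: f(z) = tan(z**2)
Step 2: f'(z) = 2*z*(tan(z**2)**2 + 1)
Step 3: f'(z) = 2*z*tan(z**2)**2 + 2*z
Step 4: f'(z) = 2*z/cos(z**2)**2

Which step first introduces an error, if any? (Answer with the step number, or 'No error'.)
No error

All steps in this derivation are correct.
The final answer f'(z) = 2*z/cos(z**2)**2 is valid.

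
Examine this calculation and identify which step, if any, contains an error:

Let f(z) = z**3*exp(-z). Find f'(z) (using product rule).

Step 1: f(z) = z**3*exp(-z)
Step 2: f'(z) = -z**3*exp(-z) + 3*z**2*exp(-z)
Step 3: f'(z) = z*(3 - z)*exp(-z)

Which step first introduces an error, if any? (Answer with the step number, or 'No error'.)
Step 3

Step 3 is incorrect due to a wrong exponent.
The step shows: z*(3 - z)*exp(-z)
The correct value should be: z**2*(3 - z)*exp(-z)

Explanation: The exponent 2 on z was incorrectly written as 1: the term z**2*(3 - z)*exp(-z) was incorrectly written as z*(3 - z)*exp(-z)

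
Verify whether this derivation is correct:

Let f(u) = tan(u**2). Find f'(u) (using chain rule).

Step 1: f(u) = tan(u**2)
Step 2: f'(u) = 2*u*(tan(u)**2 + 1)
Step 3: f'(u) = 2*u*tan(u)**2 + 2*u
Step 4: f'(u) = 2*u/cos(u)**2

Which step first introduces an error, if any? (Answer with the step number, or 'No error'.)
Step 2

Step 2 is incorrect due to a wrong exponent.
The step shows: 2*u*(tan(u)**2 + 1)
The correct value should be: 2*u*(tan(u**2)**2 + 1)

Explanation: The exponent 2 on u was incorrectly written as 1: the term 2*u*(tan(u**2)**2 + 1) was incorrectly written as 2*u*(tan(u)**2 + 1)
The later steps are derived from this incorrect expression, so the error originates in Step 2.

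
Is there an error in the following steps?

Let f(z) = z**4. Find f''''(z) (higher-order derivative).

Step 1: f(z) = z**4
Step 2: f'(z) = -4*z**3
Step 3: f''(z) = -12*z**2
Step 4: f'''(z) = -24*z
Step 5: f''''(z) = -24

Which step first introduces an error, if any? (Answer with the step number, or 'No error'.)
Step 2

Step 2 is incorrect due to a sign flip.
The step shows: -4*z**3
The correct value should be: 4*z**3

Explanation: The sign of the whole expression was flipped: the term 4*z**3 was incorrectly written as -4*z**3
The later steps are derived from this incorrect expression, so the error originates in Step 2.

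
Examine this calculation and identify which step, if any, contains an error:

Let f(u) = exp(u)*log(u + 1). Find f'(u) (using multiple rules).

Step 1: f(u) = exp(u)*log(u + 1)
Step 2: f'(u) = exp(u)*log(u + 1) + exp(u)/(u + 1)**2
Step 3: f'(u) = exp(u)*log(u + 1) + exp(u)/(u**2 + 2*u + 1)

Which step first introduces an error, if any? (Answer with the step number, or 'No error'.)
Step 2

Step 2 is incorrect due to a wrong exponent.
The step shows: exp(u)*log(u + 1) + exp(u)/(u + 1)**2
The correct value should be: exp(u)*log(u + 1) + exp(u)/(u + 1)

Explanation: The exponent -1 on u + 1 was incorrectly written as -2: the term exp(u)/(u + 1) was incorrectly written as exp(u)/(u + 1)**2
The later steps are derived from this incorrect expression, so the error originates in Step 2.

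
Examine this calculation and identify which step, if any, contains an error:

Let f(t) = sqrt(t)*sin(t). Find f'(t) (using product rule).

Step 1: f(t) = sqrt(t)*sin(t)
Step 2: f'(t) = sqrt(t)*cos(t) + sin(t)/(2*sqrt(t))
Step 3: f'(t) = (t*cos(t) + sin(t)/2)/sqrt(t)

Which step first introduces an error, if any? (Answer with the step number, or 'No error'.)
No error

All steps in this derivation are correct.
The final answer f'(t) = (t*cos(t) + sin(t)/2)/sqrt(t) is valid.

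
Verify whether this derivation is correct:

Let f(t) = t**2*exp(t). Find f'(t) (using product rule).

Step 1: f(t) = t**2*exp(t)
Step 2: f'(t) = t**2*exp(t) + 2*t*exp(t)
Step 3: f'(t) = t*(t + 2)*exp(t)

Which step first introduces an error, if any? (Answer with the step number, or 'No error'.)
No error

All steps in this derivation are correct.
The final answer f'(t) = t*(t + 2)*exp(t) is valid.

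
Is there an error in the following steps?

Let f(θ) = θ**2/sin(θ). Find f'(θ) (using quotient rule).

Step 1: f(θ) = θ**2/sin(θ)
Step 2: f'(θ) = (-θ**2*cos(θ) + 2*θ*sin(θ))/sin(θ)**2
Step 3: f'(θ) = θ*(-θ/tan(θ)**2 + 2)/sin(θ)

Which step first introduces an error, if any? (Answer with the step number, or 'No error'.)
Step 3

Step 3 is incorrect due to a wrong exponent.
The step shows: θ*(-θ/tan(θ)**2 + 2)/sin(θ)
The correct value should be: θ*(-θ/tan(θ) + 2)/sin(θ)

Explanation: The exponent -1 on tan(θ) was incorrectly written as -2: the term θ*(-θ/tan(θ) + 2)/sin(θ) was incorrectly written as θ*(-θ/tan(θ)**2 + 2)/sin(θ)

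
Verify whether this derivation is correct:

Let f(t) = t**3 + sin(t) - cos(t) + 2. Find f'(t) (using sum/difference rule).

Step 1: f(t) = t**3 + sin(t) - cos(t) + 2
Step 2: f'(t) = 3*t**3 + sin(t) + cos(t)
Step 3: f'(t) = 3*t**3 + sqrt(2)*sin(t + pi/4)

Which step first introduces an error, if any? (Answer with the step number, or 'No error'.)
Step 2

Step 2 is incorrect due to a wrong exponent.
The step shows: 3*t**3 + sin(t) + cos(t)
The correct value should be: 3*t**2 + sin(t) + cos(t)

Explanation: The exponent 2 on t was incorrectly written as 3: the term 3*t**2 was incorrectly written as 3*t**3
The later steps are derived from this incorrect expression, so the error originates in Step 2.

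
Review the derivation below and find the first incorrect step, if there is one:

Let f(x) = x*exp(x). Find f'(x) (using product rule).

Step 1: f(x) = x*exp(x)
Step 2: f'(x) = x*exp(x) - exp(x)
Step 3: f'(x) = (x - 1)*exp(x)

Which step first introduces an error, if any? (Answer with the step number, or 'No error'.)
Step 2

Step 2 is incorrect due to a sign flip.
The step shows: x*exp(x) - exp(x)
The correct value should be: x*exp(x) + exp(x)

Explanation: The sign of one term was flipped: the term exp(x) was incorrectly written as -exp(x)
The later steps are derived from this incorrect expression, so the error originates in Step 2.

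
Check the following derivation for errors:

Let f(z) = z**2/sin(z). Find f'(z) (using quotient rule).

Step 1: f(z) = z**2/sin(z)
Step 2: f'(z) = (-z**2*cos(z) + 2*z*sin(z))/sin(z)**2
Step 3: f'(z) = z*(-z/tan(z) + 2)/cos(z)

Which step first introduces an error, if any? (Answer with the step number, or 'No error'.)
Step 3

Step 3 is incorrect due to a wrong trig function.
The step shows: z*(-z/tan(z) + 2)/cos(z)
The correct value should be: z*(-z/tan(z) + 2)/sin(z)

Explanation: sin(z) was incorrectly written as cos(z): the term z*(-z/tan(z) + 2)/sin(z) was incorrectly written as z*(-z/tan(z) + 2)/cos(z)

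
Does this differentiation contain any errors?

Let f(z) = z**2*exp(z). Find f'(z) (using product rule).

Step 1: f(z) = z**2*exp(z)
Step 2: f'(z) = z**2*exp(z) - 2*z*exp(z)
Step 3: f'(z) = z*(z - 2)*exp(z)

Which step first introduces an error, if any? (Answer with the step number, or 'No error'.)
Step 2

Step 2 is incorrect due to a sign flip.
The step shows: z**2*exp(z) - 2*z*exp(z)
The correct value should be: z**2*exp(z) + 2*z*exp(z)

Explanation: The sign of one term was flipped: the term 2*z*exp(z) was incorrectly written as -2*z*exp(z)
The later steps are derived from this incorrect expression, so the error originates in Step 2.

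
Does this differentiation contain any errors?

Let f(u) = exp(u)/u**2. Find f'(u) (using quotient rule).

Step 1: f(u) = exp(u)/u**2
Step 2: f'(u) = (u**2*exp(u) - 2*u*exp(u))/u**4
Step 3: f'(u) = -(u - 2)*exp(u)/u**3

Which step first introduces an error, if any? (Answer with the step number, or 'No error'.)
Step 3

Step 3 is incorrect due to a sign flip.
The step shows: -(u - 2)*exp(u)/u**3
The correct value should be: (u - 2)*exp(u)/u**3

Explanation: The sign of the whole expression was flipped: the term (u - 2)*exp(u)/u**3 was incorrectly written as -(u - 2)*exp(u)/u**3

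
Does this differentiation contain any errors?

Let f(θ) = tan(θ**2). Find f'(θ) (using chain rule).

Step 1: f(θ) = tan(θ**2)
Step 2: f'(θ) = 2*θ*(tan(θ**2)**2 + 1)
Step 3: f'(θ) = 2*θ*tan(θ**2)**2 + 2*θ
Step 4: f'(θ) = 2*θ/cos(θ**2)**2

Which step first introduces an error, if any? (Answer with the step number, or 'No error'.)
No error

All steps in this derivation are correct.
The final answer f'(θ) = 2*θ/cos(θ**2)**2 is valid.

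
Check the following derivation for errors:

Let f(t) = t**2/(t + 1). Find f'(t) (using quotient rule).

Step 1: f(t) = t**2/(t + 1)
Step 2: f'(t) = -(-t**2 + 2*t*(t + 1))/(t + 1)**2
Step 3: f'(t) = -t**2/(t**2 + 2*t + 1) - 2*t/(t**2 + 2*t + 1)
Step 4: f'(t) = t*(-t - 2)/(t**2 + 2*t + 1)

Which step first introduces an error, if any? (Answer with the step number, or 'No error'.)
Step 2

Step 2 is incorrect due to a sign flip.
The step shows: -(-t**2 + 2*t*(t + 1))/(t + 1)**2
The correct value should be: (-t**2 + 2*t*(t + 1))/(t + 1)**2

Explanation: The sign of the whole expression was flipped: the term (-t**2 + 2*t*(t + 1))/(t + 1)**2 was incorrectly written as -(-t**2 + 2*t*(t + 1))/(t + 1)**2
The later steps are derived from this incorrect expression, so the error originates in Step 2.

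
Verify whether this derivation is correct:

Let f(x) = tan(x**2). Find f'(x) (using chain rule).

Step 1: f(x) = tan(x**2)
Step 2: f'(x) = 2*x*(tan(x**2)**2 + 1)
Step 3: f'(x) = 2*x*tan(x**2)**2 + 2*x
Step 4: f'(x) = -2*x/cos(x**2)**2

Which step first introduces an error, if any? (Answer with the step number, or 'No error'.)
Step 4

Step 4 is incorrect due to a sign flip.
The step shows: -2*x/cos(x**2)**2
The correct value should be: 2*x/cos(x**2)**2

Explanation: The sign of the whole expression was flipped: the term 2*x/cos(x**2)**2 was incorrectly written as -2*x/cos(x**2)**2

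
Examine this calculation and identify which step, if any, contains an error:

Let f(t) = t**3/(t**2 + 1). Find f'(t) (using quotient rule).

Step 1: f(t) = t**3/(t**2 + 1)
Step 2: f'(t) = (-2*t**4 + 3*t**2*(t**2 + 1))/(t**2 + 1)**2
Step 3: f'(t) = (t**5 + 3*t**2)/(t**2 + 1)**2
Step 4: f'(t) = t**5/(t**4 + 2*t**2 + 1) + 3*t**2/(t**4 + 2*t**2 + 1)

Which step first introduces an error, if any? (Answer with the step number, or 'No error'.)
Step 3

Step 3 is incorrect due to a wrong exponent.
The step shows: (t**5 + 3*t**2)/(t**2 + 1)**2
The correct value should be: (t**4 + 3*t**2)/(t**2 + 1)**2

Explanation: The exponent 4 on t was incorrectly written as 5: the term (t**4 + 3*t**2)/(t**2 + 1)**2 was incorrectly written as (t**5 + 3*t**2)/(t**2 + 1)**2
The later steps are derived from this incorrect expression, so the error originates in Step 3.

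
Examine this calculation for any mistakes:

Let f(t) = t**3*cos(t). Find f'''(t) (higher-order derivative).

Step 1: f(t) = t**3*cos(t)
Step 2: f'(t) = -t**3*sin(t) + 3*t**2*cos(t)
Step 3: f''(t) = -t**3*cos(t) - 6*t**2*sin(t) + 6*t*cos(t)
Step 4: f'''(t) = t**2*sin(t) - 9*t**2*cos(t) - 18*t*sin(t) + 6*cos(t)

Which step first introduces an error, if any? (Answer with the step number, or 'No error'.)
Step 4

Step 4 is incorrect due to a wrong exponent.
The step shows: t**2*sin(t) - 9*t**2*cos(t) - 18*t*sin(t) + 6*cos(t)
The correct value should be: t**3*sin(t) - 9*t**2*cos(t) - 18*t*sin(t) + 6*cos(t)

Explanation: The exponent 3 on t was incorrectly written as 2: the term t**3*sin(t) was incorrectly written as t**2*sin(t)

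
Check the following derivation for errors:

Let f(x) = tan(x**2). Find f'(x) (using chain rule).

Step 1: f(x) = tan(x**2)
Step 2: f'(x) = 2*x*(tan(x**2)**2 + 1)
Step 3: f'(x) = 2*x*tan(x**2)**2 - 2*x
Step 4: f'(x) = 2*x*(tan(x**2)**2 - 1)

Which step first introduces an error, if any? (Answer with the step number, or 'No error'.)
Step 3

Step 3 is incorrect due to a sign flip.
The step shows: 2*x*tan(x**2)**2 - 2*x
The correct value should be: 2*x*tan(x**2)**2 + 2*x

Explanation: The sign of one term was flipped: the term 2*x was incorrectly written as -2*x
The later steps are derived from this incorrect expression, so the error originates in Step 3.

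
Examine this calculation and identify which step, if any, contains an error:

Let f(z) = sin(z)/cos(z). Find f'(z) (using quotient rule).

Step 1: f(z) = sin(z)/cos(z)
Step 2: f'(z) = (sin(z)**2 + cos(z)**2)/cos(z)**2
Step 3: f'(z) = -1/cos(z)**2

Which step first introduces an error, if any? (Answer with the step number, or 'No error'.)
Step 3

Step 3 is incorrect due to a sign flip.
The step shows: -1/cos(z)**2
The correct value should be: cos(z)**(-2)

Explanation: The sign of the whole expression was flipped: the term cos(z)**(-2) was incorrectly written as -1/cos(z)**2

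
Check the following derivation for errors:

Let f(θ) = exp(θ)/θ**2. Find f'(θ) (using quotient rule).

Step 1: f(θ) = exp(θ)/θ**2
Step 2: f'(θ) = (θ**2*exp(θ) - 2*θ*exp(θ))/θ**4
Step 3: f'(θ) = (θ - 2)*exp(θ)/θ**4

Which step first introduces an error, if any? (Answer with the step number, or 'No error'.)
Step 3

Step 3 is incorrect due to a wrong exponent.
The step shows: (θ - 2)*exp(θ)/θ**4
The correct value should be: (θ - 2)*exp(θ)/θ**3

Explanation: The exponent -3 on θ was incorrectly written as -4: the term (θ - 2)*exp(θ)/θ**3 was incorrectly written as (θ - 2)*exp(θ)/θ**4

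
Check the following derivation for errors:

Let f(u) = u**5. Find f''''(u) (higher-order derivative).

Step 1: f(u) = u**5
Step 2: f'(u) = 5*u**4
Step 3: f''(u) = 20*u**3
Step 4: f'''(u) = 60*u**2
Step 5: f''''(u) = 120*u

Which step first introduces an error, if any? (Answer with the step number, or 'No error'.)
No error

All steps in this derivation are correct.
The final answer f''''(u) = 120*u is valid.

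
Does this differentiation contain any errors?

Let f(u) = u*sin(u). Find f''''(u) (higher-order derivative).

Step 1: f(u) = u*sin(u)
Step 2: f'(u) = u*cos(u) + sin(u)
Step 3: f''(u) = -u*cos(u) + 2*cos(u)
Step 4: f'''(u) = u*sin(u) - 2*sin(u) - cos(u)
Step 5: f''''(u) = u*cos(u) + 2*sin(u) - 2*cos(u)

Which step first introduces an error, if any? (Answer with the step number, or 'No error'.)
Step 3

Step 3 is incorrect due to a wrong trig function.
The step shows: -u*cos(u) + 2*cos(u)
The correct value should be: -u*sin(u) + 2*cos(u)

Explanation: sin(u) was incorrectly written as cos(u): the term -u*sin(u) was incorrectly written as -u*cos(u)
The later steps are derived from this incorrect expression, so the error originates in Step 3.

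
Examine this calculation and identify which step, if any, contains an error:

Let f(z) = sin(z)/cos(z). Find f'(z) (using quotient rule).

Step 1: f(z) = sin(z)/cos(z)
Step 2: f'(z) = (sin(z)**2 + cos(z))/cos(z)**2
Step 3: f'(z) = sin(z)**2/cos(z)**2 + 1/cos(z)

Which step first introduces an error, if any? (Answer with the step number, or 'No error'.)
Step 2

Step 2 is incorrect due to a wrong exponent.
The step shows: (sin(z)**2 + cos(z))/cos(z)**2
The correct value should be: (sin(z)**2 + cos(z)**2)/cos(z)**2

Explanation: The exponent 2 on cos(z) was incorrectly written as 1: the term (sin(z)**2 + cos(z)**2)/cos(z)**2 was incorrectly written as (sin(z)**2 + cos(z))/cos(z)**2
The later steps are derived from this incorrect expression, so the error originates in Step 2.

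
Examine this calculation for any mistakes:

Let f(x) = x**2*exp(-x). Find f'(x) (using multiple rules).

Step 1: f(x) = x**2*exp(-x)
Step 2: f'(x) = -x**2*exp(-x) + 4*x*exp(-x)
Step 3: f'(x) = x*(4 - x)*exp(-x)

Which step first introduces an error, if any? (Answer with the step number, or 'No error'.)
Step 2

Step 2 is incorrect due to a wrong coefficient.
The step shows: -x**2*exp(-x) + 4*x*exp(-x)
The correct value should be: -x**2*exp(-x) + 2*x*exp(-x)

Explanation: The coefficient 2 was incorrectly written as 4: the term 2*x*exp(-x) was incorrectly written as 4*x*exp(-x)
The later steps are derived from this incorrect expression, so the error originates in Step 2.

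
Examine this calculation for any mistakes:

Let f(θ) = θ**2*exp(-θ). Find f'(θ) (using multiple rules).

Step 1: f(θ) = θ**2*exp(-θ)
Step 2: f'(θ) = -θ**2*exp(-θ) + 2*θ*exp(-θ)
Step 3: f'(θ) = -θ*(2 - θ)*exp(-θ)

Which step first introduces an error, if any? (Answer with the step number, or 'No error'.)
Step 3

Step 3 is incorrect due to a sign flip.
The step shows: -θ*(2 - θ)*exp(-θ)
The correct value should be: θ*(2 - θ)*exp(-θ)

Explanation: The sign of the whole expression was flipped: the term θ*(2 - θ)*exp(-θ) was incorrectly written as -θ*(2 - θ)*exp(-θ)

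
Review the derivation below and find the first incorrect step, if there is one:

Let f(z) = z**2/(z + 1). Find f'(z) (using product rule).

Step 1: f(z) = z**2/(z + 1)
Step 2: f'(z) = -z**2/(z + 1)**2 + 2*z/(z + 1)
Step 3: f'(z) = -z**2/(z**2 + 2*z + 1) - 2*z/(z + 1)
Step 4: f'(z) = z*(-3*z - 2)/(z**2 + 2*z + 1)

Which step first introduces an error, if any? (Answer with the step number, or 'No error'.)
Step 3

Step 3 is incorrect due to a sign flip.
The step shows: -z**2/(z**2 + 2*z + 1) - 2*z/(z + 1)
The correct value should be: -z**2/(z**2 + 2*z + 1) + 2*z/(z + 1)

Explanation: The sign of one term was flipped: the term 2*z/(z + 1) was incorrectly written as -2*z/(z + 1)
The later steps are derived from this incorrect expression, so the error originates in Step 3.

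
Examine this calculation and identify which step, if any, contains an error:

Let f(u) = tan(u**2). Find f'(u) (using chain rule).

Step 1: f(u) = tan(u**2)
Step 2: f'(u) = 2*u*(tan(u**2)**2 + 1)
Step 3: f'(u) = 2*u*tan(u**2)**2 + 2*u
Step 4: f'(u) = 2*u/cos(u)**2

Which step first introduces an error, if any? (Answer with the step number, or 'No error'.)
Step 4

Step 4 is incorrect due to a wrong exponent.
The step shows: 2*u/cos(u)**2
The correct value should be: 2*u/cos(u**2)**2

Explanation: The exponent 2 on u was incorrectly written as 1: the term 2*u/cos(u**2)**2 was incorrectly written as 2*u/cos(u)**2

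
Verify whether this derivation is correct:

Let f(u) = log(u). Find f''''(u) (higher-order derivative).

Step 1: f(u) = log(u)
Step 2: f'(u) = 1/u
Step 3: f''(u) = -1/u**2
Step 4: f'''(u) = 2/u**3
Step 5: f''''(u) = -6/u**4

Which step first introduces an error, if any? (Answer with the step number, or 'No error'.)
No error

All steps in this derivation are correct.
The final answer f''''(u) = -6/u**4 is valid.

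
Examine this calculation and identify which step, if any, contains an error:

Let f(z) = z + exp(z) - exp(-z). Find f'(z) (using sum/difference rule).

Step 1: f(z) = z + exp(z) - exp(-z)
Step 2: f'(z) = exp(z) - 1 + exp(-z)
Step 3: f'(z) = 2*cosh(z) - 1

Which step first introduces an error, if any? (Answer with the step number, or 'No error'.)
Step 2

Step 2 is incorrect due to a sign flip.
The step shows: exp(z) - 1 + exp(-z)
The correct value should be: exp(z) + 1 + exp(-z)

Explanation: The sign of one term was flipped: the term 1 was incorrectly written as -1
The later steps are derived from this incorrect expression, so the error originates in Step 2.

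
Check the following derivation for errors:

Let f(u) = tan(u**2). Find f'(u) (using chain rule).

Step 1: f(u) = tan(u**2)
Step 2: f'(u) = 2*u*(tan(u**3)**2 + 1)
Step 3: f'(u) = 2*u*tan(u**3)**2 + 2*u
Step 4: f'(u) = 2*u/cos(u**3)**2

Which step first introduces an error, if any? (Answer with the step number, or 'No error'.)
Step 2

Step 2 is incorrect due to a wrong exponent.
The step shows: 2*u*(tan(u**3)**2 + 1)
The correct value should be: 2*u*(tan(u**2)**2 + 1)

Explanation: The exponent 2 on u was incorrectly written as 3: the term 2*u*(tan(u**2)**2 + 1) was incorrectly written as 2*u*(tan(u**3)**2 + 1)
The later steps are derived from this incorrect expression, so the error originates in Step 2.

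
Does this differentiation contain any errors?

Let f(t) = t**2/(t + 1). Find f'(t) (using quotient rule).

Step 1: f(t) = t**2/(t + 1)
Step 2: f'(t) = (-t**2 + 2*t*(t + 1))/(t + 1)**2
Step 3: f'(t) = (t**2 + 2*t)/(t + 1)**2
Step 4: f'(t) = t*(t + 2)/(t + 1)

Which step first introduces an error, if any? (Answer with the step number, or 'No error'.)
Step 4

Step 4 is incorrect due to a wrong exponent.
The step shows: t*(t + 2)/(t + 1)
The correct value should be: t*(t + 2)/(t + 1)**2

Explanation: The exponent -2 on t + 1 was incorrectly written as -1: the term t*(t + 2)/(t + 1)**2 was incorrectly written as t*(t + 2)/(t + 1)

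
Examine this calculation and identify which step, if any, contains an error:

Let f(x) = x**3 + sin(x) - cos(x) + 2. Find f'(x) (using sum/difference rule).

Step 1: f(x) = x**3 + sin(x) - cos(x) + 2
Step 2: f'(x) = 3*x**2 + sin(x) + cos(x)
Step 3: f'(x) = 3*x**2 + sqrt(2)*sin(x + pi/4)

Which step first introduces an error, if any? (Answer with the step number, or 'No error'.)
No error

All steps in this derivation are correct.
The final answer f'(x) = 3*x**2 + sqrt(2)*sin(x + pi/4) is valid.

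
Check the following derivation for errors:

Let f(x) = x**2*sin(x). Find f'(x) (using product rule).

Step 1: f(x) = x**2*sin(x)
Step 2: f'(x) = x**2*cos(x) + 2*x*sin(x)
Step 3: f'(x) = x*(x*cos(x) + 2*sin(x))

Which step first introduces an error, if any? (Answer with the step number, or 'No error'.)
No error

All steps in this derivation are correct.
The final answer f'(x) = x*(x*cos(x) + 2*sin(x)) is valid.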